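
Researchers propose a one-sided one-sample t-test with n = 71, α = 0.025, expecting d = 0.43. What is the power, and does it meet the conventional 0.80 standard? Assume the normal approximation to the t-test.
Power ≈ 0.95; the study is adequately powered (power ≥ 0.80)

Power calculation (one-sample t-test, normal approximation):
z_β = d · √n - z_α
z_β = 0.43 · √71 - 1.960
z_β = 0.43 · 8.426 - 1.960
z_β = 1.663

Power = Φ(z_β) = Φ(1.663) ≈ 0.952

Effect size d = 0.43 is small by Cohen's convention (0.2/0.5/0.8).

Threshold: power ≥ 0.80 is conventionally adequate.
Power ≈ 0.95 → the study is adequately powered (power ≥ 0.80).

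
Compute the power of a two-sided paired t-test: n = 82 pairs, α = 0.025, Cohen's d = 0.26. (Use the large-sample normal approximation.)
Power ≈ 0.54

Power calculation (paired t-test, normal approximation):
z_β = d · √n - z_{α/2}
z_β = 0.26 · √82 - 2.241
z_β = 0.26 · 9.055 - 2.241
z_β = 0.113

Power = Φ(z_β) = Φ(0.113) ≈ 0.545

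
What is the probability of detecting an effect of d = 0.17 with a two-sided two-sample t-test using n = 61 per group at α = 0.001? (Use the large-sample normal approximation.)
Power ≈ 0.01

Power calculation (two-sample t-test, normal approximation):
z_β = d · √(n/2) - z_{α/2}
z_β = 0.17 · √(61/2) - 3.291
z_β = 0.17 · 5.523 - 3.291
z_β = -2.352

Power = Φ(z_β) = Φ(-2.352) ≈ 0.009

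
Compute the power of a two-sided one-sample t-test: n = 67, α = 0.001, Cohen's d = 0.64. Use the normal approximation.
Power ≈ 0.97

Power calculation (one-sample t-test, normal approximation):
z_β = d · √n - z_{α/2}
z_β = 0.64 · √67 - 3.291
z_β = 0.64 · 8.185 - 3.291
z_β = 1.948

Power = Φ(z_β) = Φ(1.948) ≈ 0.974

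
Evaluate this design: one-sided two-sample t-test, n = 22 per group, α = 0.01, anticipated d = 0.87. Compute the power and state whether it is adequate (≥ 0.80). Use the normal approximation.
Power ≈ 0.71; the study is underpowered (power < 0.80)

Power calculation (two-sample t-test, normal approximation):
z_β = d · √(n/2) - z_α
z_β = 0.87 · √(22/2) - 2.326
z_β = 0.87 · 3.317 - 2.326
z_β = 0.559

Power = Φ(z_β) = Φ(0.559) ≈ 0.712

Effect size d = 0.87 is large by Cohen's convention (0.2/0.5/0.8).

Threshold: power ≥ 0.80 is conventionally adequate.
Power ≈ 0.71 → the study is underpowered (power < 0.80).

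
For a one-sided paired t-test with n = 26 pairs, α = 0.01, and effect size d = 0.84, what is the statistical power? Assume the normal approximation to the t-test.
Power ≈ 0.97

Power calculation (paired t-test, normal approximation):
z_β = d · √n - z_α
z_β = 0.84 · √26 - 2.326
z_β = 0.84 · 5.099 - 2.326
z_β = 1.957

Power = Φ(z_β) = Φ(1.957) ≈ 0.975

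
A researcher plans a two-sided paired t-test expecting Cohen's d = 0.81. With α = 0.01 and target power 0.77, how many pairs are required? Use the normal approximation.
n = 17 pairs

Sample size formula (paired t-test, normal approximation):
n = ((z_{α/2} + z_β) / d)²

z_{α/2} = 2.576 (for α = 0.01, two-sided)
z_β = 0.739 (for power = 0.77)
d = 0.81

n = ((2.576 + 0.739) / 0.81)²
n = (4.093)²
n ≈ 16.75
Round up to the next whole number: n = 17 pairs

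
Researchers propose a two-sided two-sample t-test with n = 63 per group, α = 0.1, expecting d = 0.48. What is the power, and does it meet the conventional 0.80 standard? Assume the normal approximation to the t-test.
Power ≈ 0.85; the study is adequately powered (power ≥ 0.80)

Power calculation (two-sample t-test, normal approximation):
z_β = d · √(n/2) - z_{α/2}
z_β = 0.48 · √(63/2) - 1.645
z_β = 0.48 · 5.612 - 1.645
z_β = 1.049

Power = Φ(z_β) = Φ(1.049) ≈ 0.853

Effect size d = 0.48 is small by Cohen's convention (0.2/0.5/0.8).

Threshold: power ≥ 0.80 is conventionally adequate.
Power ≈ 0.85 → the study is adequately powered (power ≥ 0.80).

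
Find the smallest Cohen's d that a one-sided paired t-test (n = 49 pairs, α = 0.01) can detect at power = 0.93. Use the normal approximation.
d ≈ 0.54

Minimum detectable effect (paired t-test, normal approximation):
d = (z_α + z_β) / √n
d = (2.326 + 1.476) / √49
d = 3.802 / 7.000
d ≈ 0.54

By Cohen's convention (0.2 small / 0.5 medium / 0.8 large): medium effect.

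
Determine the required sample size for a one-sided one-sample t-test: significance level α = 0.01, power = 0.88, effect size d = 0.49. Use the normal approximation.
n = 52

Sample size formula (one-sample t-test, normal approximation):
n = ((z_α + z_β) / d)²

z_α = 2.326 (for α = 0.01, one-sided)
z_β = 1.175 (for power = 0.88)
d = 0.49

n = ((2.326 + 1.175) / 0.49)²
n = (7.145)²
n ≈ 51.05
Round up to the next whole number: n = 52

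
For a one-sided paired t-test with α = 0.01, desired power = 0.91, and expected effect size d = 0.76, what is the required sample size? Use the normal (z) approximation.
n = 24 pairs

Sample size formula (paired t-test, normal approximation):
n = ((z_α + z_β) / d)²

z_α = 2.326 (for α = 0.01, one-sided)
z_β = 1.341 (for power = 0.91)
d = 0.76

n = ((2.326 + 1.341) / 0.76)²
n = (4.825)²
n ≈ 23.28
Round up to the next whole number: n = 24 pairs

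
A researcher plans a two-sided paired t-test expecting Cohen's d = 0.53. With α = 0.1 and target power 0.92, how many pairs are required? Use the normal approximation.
n = 34 pairs

Sample size formula (paired t-test, normal approximation):
n = ((z_{α/2} + z_β) / d)²

z_{α/2} = 1.645 (for α = 0.1, two-sided)
z_β = 1.405 (for power = 0.92)
d = 0.53

n = ((1.645 + 1.405) / 0.53)²
n = (5.755)²
n ≈ 33.12
Round up to the next whole number: n = 34 pairs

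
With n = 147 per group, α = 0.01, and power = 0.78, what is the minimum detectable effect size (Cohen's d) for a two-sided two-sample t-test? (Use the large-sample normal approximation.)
d ≈ 0.39

Minimum detectable effect (two-sample t-test, normal approximation):
d = (z_{α/2} + z_β) / √(n/2)
d = (2.576 + 0.772) / √(147/2)
d = 3.348 / 8.573
d ≈ 0.39

By Cohen's convention (0.2 small / 0.5 medium / 0.8 large): small effect.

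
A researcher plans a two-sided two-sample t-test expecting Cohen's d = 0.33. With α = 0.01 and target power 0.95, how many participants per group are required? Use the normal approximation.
n = 328 per group

Sample size formula (two-sample t-test, normal approximation):
n = 2 · ((z_{α/2} + z_β) / d)²

z_{α/2} = 2.576 (for α = 0.01, two-sided)
z_β = 1.645 (for power = 0.95)
d = 0.33

n = 2 · ((2.576 + 1.645) / 0.33)²
n = 2 · (12.791)²
n ≈ 327.22
Round up to the next whole number: n = 328 per group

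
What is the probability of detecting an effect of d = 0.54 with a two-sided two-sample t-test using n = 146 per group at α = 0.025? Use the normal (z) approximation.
Power ≈ 0.99

Power calculation (two-sample t-test, normal approximation):
z_β = d · √(n/2) - z_{α/2}
z_β = 0.54 · √(146/2) - 2.241
z_β = 0.54 · 8.544 - 2.241
z_β = 2.372

Power = Φ(z_β) = Φ(2.372) ≈ 0.991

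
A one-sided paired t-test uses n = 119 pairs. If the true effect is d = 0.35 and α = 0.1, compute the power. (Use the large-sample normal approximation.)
Power ≈ 0.99

Power calculation (paired t-test, normal approximation):
z_β = d · √n - z_α
z_β = 0.35 · √119 - 1.282
z_β = 0.35 · 10.909 - 1.282
z_β = 2.536

Power = Φ(z_β) = Φ(2.536) ≈ 0.994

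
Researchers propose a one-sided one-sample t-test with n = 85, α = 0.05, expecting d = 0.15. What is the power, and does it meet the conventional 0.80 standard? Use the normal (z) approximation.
Power ≈ 0.40; the study is underpowered (power < 0.80)

Power calculation (one-sample t-test, normal approximation):
z_β = d · √n - z_α
z_β = 0.15 · √85 - 1.645
z_β = 0.15 · 9.220 - 1.645
z_β = -0.262

Power = Φ(z_β) = Φ(-0.262) ≈ 0.397

Effect size d = 0.15 is very small by Cohen's convention (0.2/0.5/0.8).

Threshold: power ≥ 0.80 is conventionally adequate.
Power ≈ 0.40 → the study is underpowered (power < 0.80).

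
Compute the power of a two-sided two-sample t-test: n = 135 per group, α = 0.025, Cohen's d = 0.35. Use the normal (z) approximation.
Power ≈ 0.74

Power calculation (two-sample t-test, normal approximation):
z_β = d · √(n/2) - z_{α/2}
z_β = 0.35 · √(135/2) - 2.241
z_β = 0.35 · 8.216 - 2.241
z_β = 0.634

Power = Φ(z_β) = Φ(0.634) ≈ 0.737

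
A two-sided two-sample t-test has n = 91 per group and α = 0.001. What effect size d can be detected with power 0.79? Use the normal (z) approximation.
d ≈ 0.61

Minimum detectable effect (two-sample t-test, normal approximation):
d = (z_{α/2} + z_β) / √(n/2)
d = (3.291 + 0.806) / √(91/2)
d = 4.097 / 6.745
d ≈ 0.61

By Cohen's convention (0.2 small / 0.5 medium / 0.8 large): medium effect.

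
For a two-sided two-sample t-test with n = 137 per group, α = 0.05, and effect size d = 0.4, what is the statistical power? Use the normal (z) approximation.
Power ≈ 0.91

Power calculation (two-sample t-test, normal approximation):
z_β = d · √(n/2) - z_{α/2}
z_β = 0.4 · √(137/2) - 1.960
z_β = 0.4 · 8.276 - 1.960
z_β = 1.351

Power = Φ(z_β) = Φ(1.351) ≈ 0.912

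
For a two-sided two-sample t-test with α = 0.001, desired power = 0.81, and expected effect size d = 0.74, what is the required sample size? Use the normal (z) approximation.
n = 64 per group

Sample size formula (two-sample t-test, normal approximation):
n = 2 · ((z_{α/2} + z_β) / d)²

z_{α/2} = 3.291 (for α = 0.001, two-sided)
z_β = 0.878 (for power = 0.81)
d = 0.74

n = 2 · ((3.291 + 0.878) / 0.74)²
n = 2 · (5.634)²
n ≈ 63.48
Round up to the next whole number: n = 64 per group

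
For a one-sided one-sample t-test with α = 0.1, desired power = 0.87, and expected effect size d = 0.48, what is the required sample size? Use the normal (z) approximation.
n = 26

Sample size formula (one-sample t-test, normal approximation):
n = ((z_α + z_β) / d)²

z_α = 1.282 (for α = 0.1, one-sided)
z_β = 1.126 (for power = 0.87)
d = 0.48

n = ((1.282 + 1.126) / 0.48)²
n = (5.017)²
n ≈ 25.17
Round up to the next whole number: n = 26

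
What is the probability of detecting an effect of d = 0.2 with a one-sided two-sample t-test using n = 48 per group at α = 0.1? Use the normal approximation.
Power ≈ 0.38

Power calculation (two-sample t-test, normal approximation):
z_β = d · √(n/2) - z_α
z_β = 0.2 · √(48/2) - 1.282
z_β = 0.2 · 4.899 - 1.282
z_β = -0.302

Power = Φ(z_β) = Φ(-0.302) ≈ 0.381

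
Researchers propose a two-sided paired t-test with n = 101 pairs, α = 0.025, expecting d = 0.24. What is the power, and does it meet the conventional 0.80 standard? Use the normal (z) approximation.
Power ≈ 0.57; the study is underpowered (power < 0.80)

Power calculation (paired t-test, normal approximation):
z_β = d · √n - z_{α/2}
z_β = 0.24 · √101 - 2.241
z_β = 0.24 · 10.050 - 2.241
z_β = 0.171

Power = Φ(z_β) = Φ(0.171) ≈ 0.568

Effect size d = 0.24 is small by Cohen's convention (0.2/0.5/0.8).

Threshold: power ≥ 0.80 is conventionally adequate.
Power ≈ 0.57 → the study is underpowered (power < 0.80).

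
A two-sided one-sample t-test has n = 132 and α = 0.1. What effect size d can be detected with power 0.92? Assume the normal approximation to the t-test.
d ≈ 0.27

Minimum detectable effect (one-sample t-test, normal approximation):
d = (z_{α/2} + z_β) / √n
d = (1.645 + 1.405) / √132
d = 3.050 / 11.489
d ≈ 0.27

By Cohen's convention (0.2 small / 0.5 medium / 0.8 large): small effect.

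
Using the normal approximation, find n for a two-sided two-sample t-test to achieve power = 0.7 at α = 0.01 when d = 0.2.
n = 481 per group

Sample size formula (two-sample t-test, normal approximation):
n = 2 · ((z_{α/2} + z_β) / d)²

z_{α/2} = 2.576 (for α = 0.01, two-sided)
z_β = 0.524 (for power = 0.7)
d = 0.2

n = 2 · ((2.576 + 0.524) / 0.2)²
n = 2 · (15.500)²
n ≈ 480.50
Round up to the next whole number: n = 481 per group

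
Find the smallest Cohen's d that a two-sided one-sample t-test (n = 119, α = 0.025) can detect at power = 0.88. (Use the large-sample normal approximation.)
d ≈ 0.31

Minimum detectable effect (one-sample t-test, normal approximation):
d = (z_{α/2} + z_β) / √n
d = (2.241 + 1.175) / √119
d = 3.416 / 10.909
d ≈ 0.31

By Cohen's convention (0.2 small / 0.5 medium / 0.8 large): small effect.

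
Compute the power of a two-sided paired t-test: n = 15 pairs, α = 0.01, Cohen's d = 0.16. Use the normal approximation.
Power ≈ 0.03

Power calculation (paired t-test, normal approximation):
z_β = d · √n - z_{α/2}
z_β = 0.16 · √15 - 2.576
z_β = 0.16 · 3.873 - 2.576
z_β = -1.956

Power = Φ(z_β) = Φ(-1.956) ≈ 0.025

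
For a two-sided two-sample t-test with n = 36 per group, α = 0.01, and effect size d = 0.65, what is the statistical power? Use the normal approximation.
Power ≈ 0.57

Power calculation (two-sample t-test, normal approximation):
z_β = d · √(n/2) - z_{α/2}
z_β = 0.65 · √(36/2) - 2.576
z_β = 0.65 · 4.243 - 2.576
z_β = 0.182

Power = Φ(z_β) = Φ(0.182) ≈ 0.572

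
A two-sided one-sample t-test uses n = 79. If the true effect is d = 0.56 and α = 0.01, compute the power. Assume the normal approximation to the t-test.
Power ≈ 0.99

Power calculation (one-sample t-test, normal approximation):
z_β = d · √n - z_{α/2}
z_β = 0.56 · √79 - 2.576
z_β = 0.56 · 8.888 - 2.576
z_β = 2.402

Power = Φ(z_β) = Φ(2.402) ≈ 0.992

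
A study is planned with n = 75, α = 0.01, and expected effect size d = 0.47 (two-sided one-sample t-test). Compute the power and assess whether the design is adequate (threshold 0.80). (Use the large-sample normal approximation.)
Power ≈ 0.93; the study is adequately powered (power ≥ 0.80)

Power calculation (one-sample t-test, normal approximation):
z_β = d · √n - z_{α/2}
z_β = 0.47 · √75 - 2.576
z_β = 0.47 · 8.660 - 2.576
z_β = 1.494

Power = Φ(z_β) = Φ(1.494) ≈ 0.932

Effect size d = 0.47 is small by Cohen's convention (0.2/0.5/0.8).

Threshold: power ≥ 0.80 is conventionally adequate.
Power ≈ 0.93 → the study is adequately powered (power ≥ 0.80).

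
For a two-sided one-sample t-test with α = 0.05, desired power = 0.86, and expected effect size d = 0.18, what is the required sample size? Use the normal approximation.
n = 286

Sample size formula (one-sample t-test, normal approximation):
n = ((z_{α/2} + z_β) / d)²

z_{α/2} = 1.960 (for α = 0.05, two-sided)
z_β = 1.080 (for power = 0.86)
d = 0.18

n = ((1.960 + 1.080) / 0.18)²
n = (16.889)²
n ≈ 285.24
Round up to the next whole number: n = 286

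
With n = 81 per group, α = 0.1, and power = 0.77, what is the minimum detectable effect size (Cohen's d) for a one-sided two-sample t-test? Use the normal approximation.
d ≈ 0.32

Minimum detectable effect (two-sample t-test, normal approximation):
d = (z_α + z_β) / √(n/2)
d = (1.282 + 0.739) / √(81/2)
d = 2.020 / 6.364
d ≈ 0.32

By Cohen's convention (0.2 small / 0.5 medium / 0.8 large): small effect.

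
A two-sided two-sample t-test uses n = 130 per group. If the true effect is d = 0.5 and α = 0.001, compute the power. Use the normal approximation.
Power ≈ 0.77

Power calculation (two-sample t-test, normal approximation):
z_β = d · √(n/2) - z_{α/2}
z_β = 0.5 · √(130/2) - 3.291
z_β = 0.5 · 8.062 - 3.291
z_β = 0.741

Power = Φ(z_β) = Φ(0.741) ≈ 0.771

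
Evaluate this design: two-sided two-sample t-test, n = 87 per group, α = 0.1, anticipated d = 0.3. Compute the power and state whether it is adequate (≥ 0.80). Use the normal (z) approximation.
Power ≈ 0.63; the study is underpowered (power < 0.80)

Power calculation (two-sample t-test, normal approximation):
z_β = d · √(n/2) - z_{α/2}
z_β = 0.3 · √(87/2) - 1.645
z_β = 0.3 · 6.595 - 1.645
z_β = 0.334

Power = Φ(z_β) = Φ(0.334) ≈ 0.631

Effect size d = 0.3 is small by Cohen's convention (0.2/0.5/0.8).

Threshold: power ≥ 0.80 is conventionally adequate.
Power ≈ 0.63 → the study is underpowered (power < 0.80).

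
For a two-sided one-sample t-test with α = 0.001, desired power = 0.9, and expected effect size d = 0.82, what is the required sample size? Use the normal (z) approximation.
n = 32

Sample size formula (one-sample t-test, normal approximation):
n = ((z_{α/2} + z_β) / d)²

z_{α/2} = 3.291 (for α = 0.001, two-sided)
z_β = 1.282 (for power = 0.9)
d = 0.82

n = ((3.291 + 1.282) / 0.82)²
n = (5.577)²
n ≈ 31.10
Round up to the next whole number: n = 32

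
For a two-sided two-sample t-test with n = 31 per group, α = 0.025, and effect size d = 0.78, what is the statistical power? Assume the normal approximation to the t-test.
Power ≈ 0.80

Power calculation (two-sample t-test, normal approximation):
z_β = d · √(n/2) - z_{α/2}
z_β = 0.78 · √(31/2) - 2.241
z_β = 0.78 · 3.937 - 2.241
z_β = 0.829

Power = Φ(z_β) = Φ(0.829) ≈ 0.797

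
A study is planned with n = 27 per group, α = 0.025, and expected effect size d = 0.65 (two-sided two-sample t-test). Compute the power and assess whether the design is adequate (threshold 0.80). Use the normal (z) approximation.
Power ≈ 0.56; the study is underpowered (power < 0.80)

Power calculation (two-sample t-test, normal approximation):
z_β = d · √(n/2) - z_{α/2}
z_β = 0.65 · √(27/2) - 2.241
z_β = 0.65 · 3.674 - 2.241
z_β = 0.147

Power = Φ(z_β) = Φ(0.147) ≈ 0.558

Effect size d = 0.65 is medium by Cohen's convention (0.2/0.5/0.8).

Threshold: power ≥ 0.80 is conventionally adequate.
Power ≈ 0.56 → the study is underpowered (power < 0.80).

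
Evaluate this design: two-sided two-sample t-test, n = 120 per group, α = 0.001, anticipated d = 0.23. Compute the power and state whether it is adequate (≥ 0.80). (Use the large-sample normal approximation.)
Power ≈ 0.07; the study is underpowered (power < 0.80)

Power calculation (two-sample t-test, normal approximation):
z_β = d · √(n/2) - z_{α/2}
z_β = 0.23 · √(120/2) - 3.291
z_β = 0.23 · 7.746 - 3.291
z_β = -1.509

Power = Φ(z_β) = Φ(-1.509) ≈ 0.066

Effect size d = 0.23 is small by Cohen's convention (0.2/0.5/0.8).

Threshold: power ≥ 0.80 is conventionally adequate.
Power ≈ 0.07 → the study is underpowered (power < 0.80).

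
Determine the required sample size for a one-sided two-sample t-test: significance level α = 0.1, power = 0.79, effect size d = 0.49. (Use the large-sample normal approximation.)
n = 37 per group

Sample size formula (two-sample t-test, normal approximation):
n = 2 · ((z_α + z_β) / d)²

z_α = 1.282 (for α = 0.1, one-sided)
z_β = 0.806 (for power = 0.79)
d = 0.49

n = 2 · ((1.282 + 0.806) / 0.49)²
n = 2 · (4.261)²
n ≈ 36.31
Round up to the next whole number: n = 37 per group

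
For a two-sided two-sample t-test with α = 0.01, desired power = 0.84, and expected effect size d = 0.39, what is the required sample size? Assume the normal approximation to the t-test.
n = 168 per group

Sample size formula (two-sample t-test, normal approximation):
n = 2 · ((z_{α/2} + z_β) / d)²

z_{α/2} = 2.576 (for α = 0.01, two-sided)
z_β = 0.994 (for power = 0.84)
d = 0.39

n = 2 · ((2.576 + 0.994) / 0.39)²
n = 2 · (9.154)²
n ≈ 167.59
Round up to the next whole number: n = 168 per group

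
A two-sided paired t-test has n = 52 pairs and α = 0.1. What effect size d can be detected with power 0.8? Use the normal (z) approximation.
d ≈ 0.34

Minimum detectable effect (paired t-test, normal approximation):
d = (z_{α/2} + z_β) / √n
d = (1.645 + 0.842) / √52
d = 2.486 / 7.211
d ≈ 0.34

By Cohen's convention (0.2 small / 0.5 medium / 0.8 large): small effect.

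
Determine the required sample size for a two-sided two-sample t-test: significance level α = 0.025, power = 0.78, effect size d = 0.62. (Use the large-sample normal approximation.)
n = 48 per group

Sample size formula (two-sample t-test, normal approximation):
n = 2 · ((z_{α/2} + z_β) / d)²

z_{α/2} = 2.241 (for α = 0.025, two-sided)
z_β = 0.772 (for power = 0.78)
d = 0.62

n = 2 · ((2.241 + 0.772) / 0.62)²
n = 2 · (4.860)²
n ≈ 47.24
Round up to the next whole number: n = 48 per group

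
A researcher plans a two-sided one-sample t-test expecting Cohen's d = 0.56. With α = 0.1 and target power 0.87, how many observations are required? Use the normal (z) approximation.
n = 25

Sample size formula (one-sample t-test, normal approximation):
n = ((z_{α/2} + z_β) / d)²

z_{α/2} = 1.645 (for α = 0.1, two-sided)
z_β = 1.126 (for power = 0.87)
d = 0.56

n = ((1.645 + 1.126) / 0.56)²
n = (4.948)²
n ≈ 24.48
Round up to the next whole number: n = 25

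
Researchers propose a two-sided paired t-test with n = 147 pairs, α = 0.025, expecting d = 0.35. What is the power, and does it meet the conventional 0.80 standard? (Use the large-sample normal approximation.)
Power ≈ 0.98; the study is adequately powered (power ≥ 0.80)

Power calculation (paired t-test, normal approximation):
z_β = d · √n - z_{α/2}
z_β = 0.35 · √147 - 2.241
z_β = 0.35 · 12.124 - 2.241
z_β = 2.002

Power = Φ(z_β) = Φ(2.002) ≈ 0.977

Effect size d = 0.35 is small by Cohen's convention (0.2/0.5/0.8).

Threshold: power ≥ 0.80 is conventionally adequate.
Power ≈ 0.98 → the study is adequately powered (power ≥ 0.80).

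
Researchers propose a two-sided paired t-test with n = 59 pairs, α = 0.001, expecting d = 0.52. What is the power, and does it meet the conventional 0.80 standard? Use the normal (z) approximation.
Power ≈ 0.76; the study is underpowered (power < 0.80)

Power calculation (paired t-test, normal approximation):
z_β = d · √n - z_{α/2}
z_β = 0.52 · √59 - 3.291
z_β = 0.52 · 7.681 - 3.291
z_β = 0.704

Power = Φ(z_β) = Φ(0.704) ≈ 0.759

Effect size d = 0.52 is medium by Cohen's convention (0.2/0.5/0.8).

Threshold: power ≥ 0.80 is conventionally adequate.
Power ≈ 0.76 → the study is underpowered (power < 0.80).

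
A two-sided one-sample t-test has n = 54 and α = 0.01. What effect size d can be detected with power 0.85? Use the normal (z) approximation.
d ≈ 0.49

Minimum detectable effect (one-sample t-test, normal approximation):
d = (z_{α/2} + z_β) / √n
d = (2.576 + 1.036) / √54
d = 3.612 / 7.348
d ≈ 0.49

By Cohen's convention (0.2 small / 0.5 medium / 0.8 large): small effect.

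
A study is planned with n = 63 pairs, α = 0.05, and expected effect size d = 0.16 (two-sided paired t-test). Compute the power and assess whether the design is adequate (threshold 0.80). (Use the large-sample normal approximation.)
Power ≈ 0.25; the study is underpowered (power < 0.80)

Power calculation (paired t-test, normal approximation):
z_β = d · √n - z_{α/2}
z_β = 0.16 · √63 - 1.960
z_β = 0.16 · 7.937 - 1.960
z_β = -0.690

Power = Φ(z_β) = Φ(-0.690) ≈ 0.245

Effect size d = 0.16 is very small by Cohen's convention (0.2/0.5/0.8).

Threshold: power ≥ 0.80 is conventionally adequate.
Power ≈ 0.25 → the study is underpowered (power < 0.80).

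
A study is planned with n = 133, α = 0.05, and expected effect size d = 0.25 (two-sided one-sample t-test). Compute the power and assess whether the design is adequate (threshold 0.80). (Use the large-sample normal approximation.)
Power ≈ 0.82; the study is adequately powered (power ≥ 0.80)

Power calculation (one-sample t-test, normal approximation):
z_β = d · √n - z_{α/2}
z_β = 0.25 · √133 - 1.960
z_β = 0.25 · 11.533 - 1.960
z_β = 0.923

Power = Φ(z_β) = Φ(0.923) ≈ 0.822

Effect size d = 0.25 is small by Cohen's convention (0.2/0.5/0.8).

Threshold: power ≥ 0.80 is conventionally adequate.
Power ≈ 0.82 → the study is adequately powered (power ≥ 0.80).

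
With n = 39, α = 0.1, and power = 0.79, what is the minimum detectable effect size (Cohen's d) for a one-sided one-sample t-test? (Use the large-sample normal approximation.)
d ≈ 0.33

Minimum detectable effect (one-sample t-test, normal approximation):
d = (z_α + z_β) / √n
d = (1.282 + 0.806) / √39
d = 2.088 / 6.245
d ≈ 0.33

By Cohen's convention (0.2 small / 0.5 medium / 0.8 large): small effect.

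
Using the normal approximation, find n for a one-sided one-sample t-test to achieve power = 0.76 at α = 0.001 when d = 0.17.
n = 499

Sample size formula (one-sample t-test, normal approximation):
n = ((z_α + z_β) / d)²

z_α = 3.090 (for α = 0.001, one-sided)
z_β = 0.706 (for power = 0.76)
d = 0.17

n = ((3.090 + 0.706) / 0.17)²
n = (22.329)²
n ≈ 498.58
Round up to the next whole number: n = 499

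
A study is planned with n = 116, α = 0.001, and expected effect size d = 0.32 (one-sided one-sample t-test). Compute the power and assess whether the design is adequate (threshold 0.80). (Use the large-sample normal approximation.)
Power ≈ 0.64; the study is underpowered (power < 0.80)

Power calculation (one-sample t-test, normal approximation):
z_β = d · √n - z_α
z_β = 0.32 · √116 - 3.090
z_β = 0.32 · 10.770 - 3.090
z_β = 0.356

Power = Φ(z_β) = Φ(0.356) ≈ 0.639

Effect size d = 0.32 is small by Cohen's convention (0.2/0.5/0.8).

Threshold: power ≥ 0.80 is conventionally adequate.
Power ≈ 0.64 → the study is underpowered (power < 0.80).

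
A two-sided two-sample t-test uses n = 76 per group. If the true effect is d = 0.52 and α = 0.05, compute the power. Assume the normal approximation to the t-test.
Power ≈ 0.89

Power calculation (two-sample t-test, normal approximation):
z_β = d · √(n/2) - z_{α/2}
z_β = 0.52 · √(76/2) - 1.960
z_β = 0.52 · 6.164 - 1.960
z_β = 1.246

Power = Φ(z_β) = Φ(1.246) ≈ 0.894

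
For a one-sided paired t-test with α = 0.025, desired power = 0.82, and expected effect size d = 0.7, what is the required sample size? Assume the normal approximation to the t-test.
n = 17 pairs

Sample size formula (paired t-test, normal approximation):
n = ((z_α + z_β) / d)²

z_α = 1.960 (for α = 0.025, one-sided)
z_β = 0.915 (for power = 0.82)
d = 0.7

n = ((1.960 + 0.915) / 0.7)²
n = (4.107)²
n ≈ 16.87
Round up to the next whole number: n = 17 pairs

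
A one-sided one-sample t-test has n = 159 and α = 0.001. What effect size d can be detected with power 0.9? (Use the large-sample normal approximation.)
d ≈ 0.35

Minimum detectable effect (one-sample t-test, normal approximation):
d = (z_α + z_β) / √n
d = (3.090 + 1.282) / √159
d = 4.372 / 12.610
d ≈ 0.35

By Cohen's convention (0.2 small / 0.5 medium / 0.8 large): small effect.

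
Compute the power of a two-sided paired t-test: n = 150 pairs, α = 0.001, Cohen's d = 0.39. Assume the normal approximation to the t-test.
Power ≈ 0.93

Power calculation (paired t-test, normal approximation):
z_β = d · √n - z_{α/2}
z_β = 0.39 · √150 - 3.291
z_β = 0.39 · 12.247 - 3.291
z_β = 1.486

Power = Φ(z_β) = Φ(1.486) ≈ 0.931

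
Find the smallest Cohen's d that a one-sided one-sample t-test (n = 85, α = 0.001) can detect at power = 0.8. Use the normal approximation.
d ≈ 0.43

Minimum detectable effect (one-sample t-test, normal approximation):
d = (z_α + z_β) / √n
d = (3.090 + 0.842) / √85
d = 3.932 / 9.220
d ≈ 0.43

By Cohen's convention (0.2 small / 0.5 medium / 0.8 large): small effect.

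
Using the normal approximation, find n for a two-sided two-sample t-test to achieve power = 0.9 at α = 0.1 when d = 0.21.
n = 389 per group

Sample size formula (two-sample t-test, normal approximation):
n = 2 · ((z_{α/2} + z_β) / d)²

z_{α/2} = 1.645 (for α = 0.1, two-sided)
z_β = 1.282 (for power = 0.9)
d = 0.21

n = 2 · ((1.645 + 1.282) / 0.21)²
n = 2 · (13.938)²
n ≈ 388.54
Round up to the next whole number: n = 389 per group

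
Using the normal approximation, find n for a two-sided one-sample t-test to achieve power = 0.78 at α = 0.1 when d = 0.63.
n = 15

Sample size formula (one-sample t-test, normal approximation):
n = ((z_{α/2} + z_β) / d)²

z_{α/2} = 1.645 (for α = 0.1, two-sided)
z_β = 0.772 (for power = 0.78)
d = 0.63

n = ((1.645 + 0.772) / 0.63)²
n = (3.837)²
n ≈ 14.72
Round up to the next whole number: n = 15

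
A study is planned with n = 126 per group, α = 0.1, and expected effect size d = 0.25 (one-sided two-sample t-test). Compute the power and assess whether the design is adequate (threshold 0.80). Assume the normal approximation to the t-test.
Power ≈ 0.76; the study is underpowered (power < 0.80)

Power calculation (two-sample t-test, normal approximation):
z_β = d · √(n/2) - z_α
z_β = 0.25 · √(126/2) - 1.282
z_β = 0.25 · 7.937 - 1.282
z_β = 0.703

Power = Φ(z_β) = Φ(0.703) ≈ 0.759

Effect size d = 0.25 is small by Cohen's convention (0.2/0.5/0.8).

Threshold: power ≥ 0.80 is conventionally adequate.
Power ≈ 0.76 → the study is underpowered (power < 0.80).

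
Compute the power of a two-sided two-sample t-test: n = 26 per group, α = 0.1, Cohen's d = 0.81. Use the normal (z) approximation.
Power ≈ 0.90

Power calculation (two-sample t-test, normal approximation):
z_β = d · √(n/2) - z_{α/2}
z_β = 0.81 · √(26/2) - 1.645
z_β = 0.81 · 3.606 - 1.645
z_β = 1.276

Power = Φ(z_β) = Φ(1.276) ≈ 0.899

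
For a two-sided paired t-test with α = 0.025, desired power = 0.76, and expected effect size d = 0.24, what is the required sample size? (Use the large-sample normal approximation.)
n = 151 pairs

Sample size formula (paired t-test, normal approximation):
n = ((z_{α/2} + z_β) / d)²

z_{α/2} = 2.241 (for α = 0.025, two-sided)
z_β = 0.706 (for power = 0.76)
d = 0.24

n = ((2.241 + 0.706) / 0.24)²
n = (12.279)²
n ≈ 150.77
Round up to the next whole number: n = 151 pairs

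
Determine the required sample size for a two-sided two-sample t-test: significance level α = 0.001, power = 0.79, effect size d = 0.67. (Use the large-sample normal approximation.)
n = 75 per group

Sample size formula (two-sample t-test, normal approximation):
n = 2 · ((z_{α/2} + z_β) / d)²

z_{α/2} = 3.291 (for α = 0.001, two-sided)
z_β = 0.806 (for power = 0.79)
d = 0.67

n = 2 · ((3.291 + 0.806) / 0.67)²
n = 2 · (6.115)²
n ≈ 74.79
Round up to the next whole number: n = 75 per group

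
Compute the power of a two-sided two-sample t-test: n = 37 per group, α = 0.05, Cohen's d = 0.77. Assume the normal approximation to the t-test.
Power ≈ 0.91

Power calculation (two-sample t-test, normal approximation):
z_β = d · √(n/2) - z_{α/2}
z_β = 0.77 · √(37/2) - 1.960
z_β = 0.77 · 4.301 - 1.960
z_β = 1.352

Power = Φ(z_β) = Φ(1.352) ≈ 0.912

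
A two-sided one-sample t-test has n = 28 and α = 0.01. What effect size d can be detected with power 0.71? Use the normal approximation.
d ≈ 0.59

Minimum detectable effect (one-sample t-test, normal approximation):
d = (z_{α/2} + z_β) / √n
d = (2.576 + 0.553) / √28
d = 3.129 / 5.292
d ≈ 0.59

By Cohen's convention (0.2 small / 0.5 medium / 0.8 large): medium effect.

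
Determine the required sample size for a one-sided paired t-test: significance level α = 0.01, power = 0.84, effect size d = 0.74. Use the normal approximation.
n = 21 pairs

Sample size formula (paired t-test, normal approximation):
n = ((z_α + z_β) / d)²

z_α = 2.326 (for α = 0.01, one-sided)
z_β = 0.994 (for power = 0.84)
d = 0.74

n = ((2.326 + 0.994) / 0.74)²
n = (4.486)²
n ≈ 20.12
Round up to the next whole number: n = 21 pairs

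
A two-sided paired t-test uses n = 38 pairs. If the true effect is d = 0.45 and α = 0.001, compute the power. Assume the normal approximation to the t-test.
Power ≈ 0.30

Power calculation (paired t-test, normal approximation):
z_β = d · √n - z_{α/2}
z_β = 0.45 · √38 - 3.291
z_β = 0.45 · 6.164 - 3.291
z_β = -0.517

Power = Φ(z_β) = Φ(-0.517) ≈ 0.303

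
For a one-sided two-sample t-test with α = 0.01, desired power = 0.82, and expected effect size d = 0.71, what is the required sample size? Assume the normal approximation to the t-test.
n = 42 per group

Sample size formula (two-sample t-test, normal approximation):
n = 2 · ((z_α + z_β) / d)²

z_α = 2.326 (for α = 0.01, one-sided)
z_β = 0.915 (for power = 0.82)
d = 0.71

n = 2 · ((2.326 + 0.915) / 0.71)²
n = 2 · (4.565)²
n ≈ 41.68
Round up to the next whole number: n = 42 per group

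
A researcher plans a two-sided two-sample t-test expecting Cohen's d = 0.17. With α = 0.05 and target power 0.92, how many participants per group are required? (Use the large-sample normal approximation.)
n = 784 per group

Sample size formula (two-sample t-test, normal approximation):
n = 2 · ((z_{α/2} + z_β) / d)²

z_{α/2} = 1.960 (for α = 0.05, two-sided)
z_β = 1.405 (for power = 0.92)
d = 0.17

n = 2 · ((1.960 + 1.405) / 0.17)²
n = 2 · (19.794)²
n ≈ 783.60
Round up to the next whole number: n = 784 per group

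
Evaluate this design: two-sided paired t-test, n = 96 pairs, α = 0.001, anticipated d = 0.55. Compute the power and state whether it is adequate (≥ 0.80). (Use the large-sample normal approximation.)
Power ≈ 0.98; the study is adequately powered (power ≥ 0.80)

Power calculation (paired t-test, normal approximation):
z_β = d · √n - z_{α/2}
z_β = 0.55 · √96 - 3.291
z_β = 0.55 · 9.798 - 3.291
z_β = 2.098

Power = Φ(z_β) = Φ(2.098) ≈ 0.982

Effect size d = 0.55 is medium by Cohen's convention (0.2/0.5/0.8).

Threshold: power ≥ 0.80 is conventionally adequate.
Power ≈ 0.98 → the study is adequately powered (power ≥ 0.80).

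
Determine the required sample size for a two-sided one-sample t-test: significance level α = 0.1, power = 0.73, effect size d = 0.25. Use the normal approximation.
n = 82

Sample size formula (one-sample t-test, normal approximation):
n = ((z_{α/2} + z_β) / d)²

z_{α/2} = 1.645 (for α = 0.1, two-sided)
z_β = 0.613 (for power = 0.73)
d = 0.25

n = ((1.645 + 0.613) / 0.25)²
n = (9.032)²
n ≈ 81.58
Round up to the next whole number: n = 82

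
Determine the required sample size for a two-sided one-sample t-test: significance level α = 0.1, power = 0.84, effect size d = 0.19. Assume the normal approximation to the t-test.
n = 193

Sample size formula (one-sample t-test, normal approximation):
n = ((z_{α/2} + z_β) / d)²

z_{α/2} = 1.645 (for α = 0.1, two-sided)
z_β = 0.994 (for power = 0.84)
d = 0.19

n = ((1.645 + 0.994) / 0.19)²
n = (13.889)²
n ≈ 192.90
Round up to the next whole number: n = 193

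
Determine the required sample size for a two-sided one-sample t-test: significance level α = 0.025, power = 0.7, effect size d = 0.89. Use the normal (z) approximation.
n = 10

Sample size formula (one-sample t-test, normal approximation):
n = ((z_{α/2} + z_β) / d)²

z_{α/2} = 2.241 (for α = 0.025, two-sided)
z_β = 0.524 (for power = 0.7)
d = 0.89

n = ((2.241 + 0.524) / 0.89)²
n = (3.107)²
n ≈ 9.65
Round up to the next whole number: n = 10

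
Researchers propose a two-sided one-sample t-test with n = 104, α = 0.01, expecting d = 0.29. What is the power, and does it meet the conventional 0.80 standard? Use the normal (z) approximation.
Power ≈ 0.65; the study is underpowered (power < 0.80)

Power calculation (one-sample t-test, normal approximation):
z_β = d · √n - z_{α/2}
z_β = 0.29 · √104 - 2.576
z_β = 0.29 · 10.198 - 2.576
z_β = 0.382

Power = Φ(z_β) = Φ(0.382) ≈ 0.649

Effect size d = 0.29 is small by Cohen's convention (0.2/0.5/0.8).

Threshold: power ≥ 0.80 is conventionally adequate.
Power ≈ 0.65 → the study is underpowered (power < 0.80).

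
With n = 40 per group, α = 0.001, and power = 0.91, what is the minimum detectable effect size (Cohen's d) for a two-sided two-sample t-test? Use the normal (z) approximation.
d ≈ 1.04

Minimum detectable effect (two-sample t-test, normal approximation):
d = (z_{α/2} + z_β) / √(n/2)
d = (3.291 + 1.341) / √(40/2)
d = 4.631 / 4.472
d ≈ 1.04

By Cohen's convention (0.2 small / 0.5 medium / 0.8 large): large effect.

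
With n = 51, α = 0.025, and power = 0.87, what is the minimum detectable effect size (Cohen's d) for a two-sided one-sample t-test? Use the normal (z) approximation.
d ≈ 0.47

Minimum detectable effect (one-sample t-test, normal approximation):
d = (z_{α/2} + z_β) / √n
d = (2.241 + 1.126) / √51
d = 3.368 / 7.141
d ≈ 0.47

By Cohen's convention (0.2 small / 0.5 medium / 0.8 large): small effect.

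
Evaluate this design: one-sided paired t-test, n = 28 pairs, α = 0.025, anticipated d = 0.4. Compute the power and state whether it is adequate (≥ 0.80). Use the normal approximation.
Power ≈ 0.56; the study is underpowered (power < 0.80)

Power calculation (paired t-test, normal approximation):
z_β = d · √n - z_α
z_β = 0.4 · √28 - 1.960
z_β = 0.4 · 5.292 - 1.960
z_β = 0.157

Power = Φ(z_β) = Φ(0.157) ≈ 0.562

Effect size d = 0.4 is small by Cohen's convention (0.2/0.5/0.8).

Threshold: power ≥ 0.80 is conventionally adequate.
Power ≈ 0.56 → the study is underpowered (power < 0.80).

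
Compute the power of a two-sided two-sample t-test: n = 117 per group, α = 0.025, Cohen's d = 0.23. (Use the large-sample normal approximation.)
Power ≈ 0.31

Power calculation (two-sample t-test, normal approximation):
z_β = d · √(n/2) - z_{α/2}
z_β = 0.23 · √(117/2) - 2.241
z_β = 0.23 · 7.649 - 2.241
z_β = -0.482

Power = Φ(z_β) = Φ(-0.482) ≈ 0.315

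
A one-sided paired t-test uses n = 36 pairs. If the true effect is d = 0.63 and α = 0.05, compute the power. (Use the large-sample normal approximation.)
Power ≈ 0.98

Power calculation (paired t-test, normal approximation):
z_β = d · √n - z_α
z_β = 0.63 · √36 - 1.645
z_β = 0.63 · 6.000 - 1.645
z_β = 2.135

Power = Φ(z_β) = Φ(2.135) ≈ 0.984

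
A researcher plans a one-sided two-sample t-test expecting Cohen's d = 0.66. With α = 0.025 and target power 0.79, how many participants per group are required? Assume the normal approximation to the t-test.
n = 36 per group

Sample size formula (two-sample t-test, normal approximation):
n = 2 · ((z_α + z_β) / d)²

z_α = 1.960 (for α = 0.025, one-sided)
z_β = 0.806 (for power = 0.79)
d = 0.66

n = 2 · ((1.960 + 0.806) / 0.66)²
n = 2 · (4.191)²
n ≈ 35.13
Round up to the next whole number: n = 36 per group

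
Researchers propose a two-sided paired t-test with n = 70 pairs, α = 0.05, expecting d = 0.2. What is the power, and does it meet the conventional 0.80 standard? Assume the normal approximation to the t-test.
Power ≈ 0.39; the study is underpowered (power < 0.80)

Power calculation (paired t-test, normal approximation):
z_β = d · √n - z_{α/2}
z_β = 0.2 · √70 - 1.960
z_β = 0.2 · 8.367 - 1.960
z_β = -0.287

Power = Φ(z_β) = Φ(-0.287) ≈ 0.387

Effect size d = 0.2 is small by Cohen's convention (0.2/0.5/0.8).

Threshold: power ≥ 0.80 is conventionally adequate.
Power ≈ 0.39 → the study is underpowered (power < 0.80).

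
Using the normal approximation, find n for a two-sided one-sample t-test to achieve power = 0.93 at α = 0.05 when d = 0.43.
n = 64

Sample size formula (one-sample t-test, normal approximation):
n = ((z_{α/2} + z_β) / d)²

z_{α/2} = 1.960 (for α = 0.05, two-sided)
z_β = 1.476 (for power = 0.93)
d = 0.43

n = ((1.960 + 1.476) / 0.43)²
n = (7.991)²
n ≈ 63.86
Round up to the next whole number: n = 64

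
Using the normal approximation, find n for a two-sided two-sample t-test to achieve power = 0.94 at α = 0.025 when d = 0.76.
n = 50 per group

Sample size formula (two-sample t-test, normal approximation):
n = 2 · ((z_{α/2} + z_β) / d)²

z_{α/2} = 2.241 (for α = 0.025, two-sided)
z_β = 1.555 (for power = 0.94)
d = 0.76

n = 2 · ((2.241 + 1.555) / 0.76)²
n = 2 · (4.995)²
n ≈ 49.90
Round up to the next whole number: n = 50 per group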